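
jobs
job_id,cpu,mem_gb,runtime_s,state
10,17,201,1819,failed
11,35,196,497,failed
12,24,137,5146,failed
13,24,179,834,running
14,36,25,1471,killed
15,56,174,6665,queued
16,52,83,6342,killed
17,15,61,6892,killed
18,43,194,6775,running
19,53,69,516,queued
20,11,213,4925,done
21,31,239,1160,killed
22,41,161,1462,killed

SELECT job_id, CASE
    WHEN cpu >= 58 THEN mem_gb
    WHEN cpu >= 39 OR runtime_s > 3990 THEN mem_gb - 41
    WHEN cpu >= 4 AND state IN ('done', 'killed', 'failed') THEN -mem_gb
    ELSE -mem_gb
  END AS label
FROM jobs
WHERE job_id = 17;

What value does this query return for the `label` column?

20

job_id = 17: cpu=15, mem_gb=61, runtime_s=6892, state=killed.
cpu >= 58 → false
cpu >= 39 OR runtime_s > 3990 → true → 20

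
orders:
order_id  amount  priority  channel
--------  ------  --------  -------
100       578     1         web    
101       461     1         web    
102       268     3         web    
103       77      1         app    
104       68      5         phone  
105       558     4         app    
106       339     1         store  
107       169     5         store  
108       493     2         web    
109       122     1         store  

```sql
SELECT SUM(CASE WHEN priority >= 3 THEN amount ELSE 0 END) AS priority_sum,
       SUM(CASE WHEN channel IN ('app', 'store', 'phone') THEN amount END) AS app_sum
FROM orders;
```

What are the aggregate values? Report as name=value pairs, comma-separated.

[priority_sum: priority >= 3]
order_id=100: ✗
order_id=101: ✗
order_id=102: ✓ → 268
order_id=103: ✗
order_id=104: ✓ → 68
order_id=105: ✓ → 558
order_id=106: ✗
order_id=107: ✓ → 169
order_id=108: ✗
order_id=109: ✗
priority_sum = 268 + 68 + 558 + 169 = 1063
—
[app_sum: channel IN ('app', 'store', 'phone')]
order_id=100: ✗
order_id=101: ✗
order_id=102: ✗
order_id=103: ✓ → 77
order_id=104: ✓ → 68
order_id=105: ✓ → 558
order_id=106: ✓ → 339
order_id=107: ✓ → 169
order_id=108: ✗
order_id=109: ✓ → 122
app_sum = 77 + 68 + 558 + 339 + 169 + 122 = 1333

priority_sum=1063, app_sum=1333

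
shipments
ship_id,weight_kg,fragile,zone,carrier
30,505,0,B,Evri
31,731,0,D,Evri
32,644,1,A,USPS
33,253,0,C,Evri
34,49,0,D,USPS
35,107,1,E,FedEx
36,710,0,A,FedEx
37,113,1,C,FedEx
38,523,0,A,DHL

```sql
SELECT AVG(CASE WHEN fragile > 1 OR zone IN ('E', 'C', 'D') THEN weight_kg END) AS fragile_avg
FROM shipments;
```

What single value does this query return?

ship_id=30: ✗
ship_id=31: ✓ → 731
ship_id=32: ✗
ship_id=33: ✓ → 253
ship_id=34: ✓ → 49
ship_id=35: ✓ → 107
ship_id=36: ✗
ship_id=37: ✓ → 113
ship_id=38: ✗
fragile_avg = (731 + 253 + 49 + 107 + 113) / 5 = 250.6

250.6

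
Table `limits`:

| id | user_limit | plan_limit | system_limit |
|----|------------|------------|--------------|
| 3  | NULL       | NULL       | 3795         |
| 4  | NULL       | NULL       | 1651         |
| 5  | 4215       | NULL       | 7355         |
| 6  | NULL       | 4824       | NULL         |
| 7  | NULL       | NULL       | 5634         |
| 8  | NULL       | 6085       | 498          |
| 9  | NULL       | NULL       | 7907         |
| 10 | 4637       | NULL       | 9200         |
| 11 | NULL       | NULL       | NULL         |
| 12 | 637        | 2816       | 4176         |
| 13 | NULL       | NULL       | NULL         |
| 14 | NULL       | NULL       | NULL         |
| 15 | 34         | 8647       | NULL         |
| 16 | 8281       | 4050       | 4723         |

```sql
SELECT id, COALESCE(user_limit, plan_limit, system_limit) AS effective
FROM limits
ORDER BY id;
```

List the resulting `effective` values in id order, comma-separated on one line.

3795, 1651, 4215, 4824, 5634, 6085, 7907, 4637, NULL, 637, NULL, NULL, 34, 8281

id=3: user_limit=NULL, plan_limit=NULL, system_limit=3795 → 3795
id=4: user_limit=NULL, plan_limit=NULL, system_limit=1651 → 1651
id=5: user_limit=4215 → 4215
id=6: user_limit=NULL, plan_limit=4824 → 4824
id=7: user_limit=NULL, plan_limit=NULL, system_limit=5634 → 5634
id=8: user_limit=NULL, plan_limit=6085 → 6085
id=9: user_limit=NULL, plan_limit=NULL, system_limit=7907 → 7907
id=10: user_limit=4637 → 4637
id=11: user_limit=NULL, plan_limit=NULL, system_limit=NULL (all NULL) → NULL
id=12: user_limit=637 → 637
id=13: user_limit=NULL, plan_limit=NULL, system_limit=NULL (all NULL) → NULL
id=14: user_limit=NULL, plan_limit=NULL, system_limit=NULL (all NULL) → NULL
id=15: user_limit=34 → 34
id=16: user_limit=8281 → 8281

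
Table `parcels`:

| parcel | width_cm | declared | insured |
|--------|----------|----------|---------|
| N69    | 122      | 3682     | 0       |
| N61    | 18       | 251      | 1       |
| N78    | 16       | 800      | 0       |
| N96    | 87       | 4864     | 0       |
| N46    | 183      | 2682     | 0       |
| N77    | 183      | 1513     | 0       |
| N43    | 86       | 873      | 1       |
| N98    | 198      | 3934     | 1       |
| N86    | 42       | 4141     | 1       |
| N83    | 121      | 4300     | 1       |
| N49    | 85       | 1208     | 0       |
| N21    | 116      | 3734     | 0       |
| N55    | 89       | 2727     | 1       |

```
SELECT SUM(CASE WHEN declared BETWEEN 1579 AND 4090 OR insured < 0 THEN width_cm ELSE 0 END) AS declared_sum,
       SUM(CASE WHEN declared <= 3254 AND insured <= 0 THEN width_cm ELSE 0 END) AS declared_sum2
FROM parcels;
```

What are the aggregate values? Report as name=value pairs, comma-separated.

[declared_sum: declared BETWEEN 1579 AND 4090 OR insured < 0]
parcel=N69: ✓ → 122
parcel=N61: ✗
parcel=N78: ✗
parcel=N96: ✗
parcel=N46: ✓ → 183
parcel=N77: ✗
parcel=N43: ✗
parcel=N98: ✓ → 198
parcel=N86: ✗
parcel=N83: ✗
parcel=N49: ✗
parcel=N21: ✓ → 116
parcel=N55: ✓ → 89
declared_sum = 122 + 183 + 198 + 116 + 89 = 708
—
[declared_sum2: declared <= 3254 AND insured <= 0]
parcel=N69: ✗
parcel=N61: ✗
parcel=N78: ✓ → 16
parcel=N96: ✗
parcel=N46: ✓ → 183
parcel=N77: ✓ → 183
parcel=N43: ✗
parcel=N98: ✗
parcel=N86: ✗
parcel=N83: ✗
parcel=N49: ✓ → 85
parcel=N21: ✗
parcel=N55: ✗
declared_sum2 = 16 + 183 + 183 + 85 = 467

declared_sum=708, declared_sum2=467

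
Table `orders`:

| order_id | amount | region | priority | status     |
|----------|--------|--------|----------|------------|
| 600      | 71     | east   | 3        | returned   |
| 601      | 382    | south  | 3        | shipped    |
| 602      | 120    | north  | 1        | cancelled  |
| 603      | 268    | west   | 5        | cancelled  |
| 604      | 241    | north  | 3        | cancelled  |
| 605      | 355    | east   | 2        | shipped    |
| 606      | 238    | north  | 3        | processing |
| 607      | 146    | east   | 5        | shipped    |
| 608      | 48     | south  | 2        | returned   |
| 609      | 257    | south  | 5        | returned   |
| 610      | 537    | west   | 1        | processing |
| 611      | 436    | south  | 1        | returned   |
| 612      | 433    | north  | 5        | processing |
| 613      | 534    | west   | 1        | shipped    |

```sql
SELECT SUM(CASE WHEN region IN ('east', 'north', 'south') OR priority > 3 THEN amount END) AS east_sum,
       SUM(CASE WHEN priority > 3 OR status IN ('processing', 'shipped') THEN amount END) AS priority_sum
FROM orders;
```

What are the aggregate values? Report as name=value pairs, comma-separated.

east_sum=2995, priority_sum=3150

[east_sum: region IN ('east', 'north', 'south') OR priority > 3]
order_id=600: ✓ → 71
order_id=601: ✓ → 382
order_id=602: ✓ → 120
order_id=603: ✓ → 268
order_id=604: ✓ → 241
order_id=605: ✓ → 355
order_id=606: ✓ → 238
order_id=607: ✓ → 146
order_id=608: ✓ → 48
order_id=609: ✓ → 257
order_id=610: ✗
order_id=611: ✓ → 436
order_id=612: ✓ → 433
order_id=613: ✗
east_sum = 71 + 382 + 120 + 268 + 241 + 355 + 238 + 146 + 48 + 257 + 436 + 433 = 2995
—
[priority_sum: priority > 3 OR status IN ('processing', 'shipped')]
order_id=600: ✗
order_id=601: ✓ → 382
order_id=602: ✗
order_id=603: ✓ → 268
order_id=604: ✗
order_id=605: ✓ → 355
order_id=606: ✓ → 238
order_id=607: ✓ → 146
order_id=608: ✗
order_id=609: ✓ → 257
order_id=610: ✓ → 537
order_id=611: ✗
order_id=612: ✓ → 433
order_id=613: ✓ → 534
priority_sum = 382 + 268 + 355 + 238 + 146 + 257 + 537 + 433 + 534 = 3150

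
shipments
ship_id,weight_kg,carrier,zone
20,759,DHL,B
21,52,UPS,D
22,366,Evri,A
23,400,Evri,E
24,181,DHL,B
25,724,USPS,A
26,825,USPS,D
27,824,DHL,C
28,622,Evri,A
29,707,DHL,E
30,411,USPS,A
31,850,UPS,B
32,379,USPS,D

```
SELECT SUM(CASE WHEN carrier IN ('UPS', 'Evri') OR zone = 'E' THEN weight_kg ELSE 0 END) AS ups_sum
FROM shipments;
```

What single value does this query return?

ship_id=20: ✗
ship_id=21: ✓ → 52
ship_id=22: ✓ → 366
ship_id=23: ✓ → 400
ship_id=24: ✗
ship_id=25: ✗
ship_id=26: ✗
ship_id=27: ✗
ship_id=28: ✓ → 622
ship_id=29: ✓ → 707
ship_id=30: ✗
ship_id=31: ✓ → 850
ship_id=32: ✗
ups_sum = 52 + 366 + 400 + 622 + 707 + 850 = 2997

2997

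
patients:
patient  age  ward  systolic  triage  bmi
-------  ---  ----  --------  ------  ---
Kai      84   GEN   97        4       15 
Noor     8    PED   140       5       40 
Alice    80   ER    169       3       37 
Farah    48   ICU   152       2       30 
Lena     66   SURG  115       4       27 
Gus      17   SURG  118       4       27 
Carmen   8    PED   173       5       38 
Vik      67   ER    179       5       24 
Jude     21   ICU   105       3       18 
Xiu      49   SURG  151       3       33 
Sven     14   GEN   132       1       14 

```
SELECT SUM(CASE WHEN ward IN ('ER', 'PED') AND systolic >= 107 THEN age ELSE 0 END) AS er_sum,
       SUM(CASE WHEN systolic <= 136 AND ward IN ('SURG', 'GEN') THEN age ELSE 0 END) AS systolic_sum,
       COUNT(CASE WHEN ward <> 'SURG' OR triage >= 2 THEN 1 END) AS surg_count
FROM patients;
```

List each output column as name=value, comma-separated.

[er_sum: ward IN ('ER', 'PED') AND systolic >= 107]
patient=Kai: ✗
patient=Noor: ✓ → 8
patient=Alice: ✓ → 80
patient=Farah: ✗
patient=Lena: ✗
patient=Gus: ✗
patient=Carmen: ✓ → 8
patient=Vik: ✓ → 67
patient=Jude: ✗
patient=Xiu: ✗
patient=Sven: ✗
er_sum = 8 + 80 + 8 + 67 = 163
—
[systolic_sum: systolic <= 136 AND ward IN ('SURG', 'GEN')]
patient=Kai: ✓ → 84
patient=Noor: ✗
patient=Alice: ✗
patient=Farah: ✗
patient=Lena: ✓ → 66
patient=Gus: ✓ → 17
patient=Carmen: ✗
patient=Vik: ✗
patient=Jude: ✗
patient=Xiu: ✗
patient=Sven: ✓ → 14
systolic_sum = 84 + 66 + 17 + 14 = 181
—
[surg_count: ward <> 'SURG' OR triage >= 2]
patient=Kai: ✓ → 1
patient=Noor: ✓ → 1
patient=Alice: ✓ → 1
patient=Farah: ✓ → 1
patient=Lena: ✓ → 1
patient=Gus: ✓ → 1
patient=Carmen: ✓ → 1
patient=Vik: ✓ → 1
patient=Jude: ✓ → 1
patient=Xiu: ✓ → 1
patient=Sven: ✓ → 1
surg_count = COUNT(1, 1, 1, 1, 1, 1, 1, 1, 1, 1, 1) = 11

er_sum=163, systolic_sum=181, surg_count=11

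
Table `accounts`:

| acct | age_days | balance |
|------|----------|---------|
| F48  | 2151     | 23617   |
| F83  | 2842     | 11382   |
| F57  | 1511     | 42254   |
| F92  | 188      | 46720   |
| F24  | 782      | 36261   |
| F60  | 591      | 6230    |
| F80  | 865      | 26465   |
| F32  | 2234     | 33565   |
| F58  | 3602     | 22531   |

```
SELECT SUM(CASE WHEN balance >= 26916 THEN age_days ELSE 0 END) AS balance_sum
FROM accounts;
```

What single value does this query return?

4715

acct=F48: ✗
acct=F83: ✗
acct=F57: ✓ → 1511
acct=F92: ✓ → 188
acct=F24: ✓ → 782
acct=F60: ✗
acct=F80: ✗
acct=F32: ✓ → 2234
acct=F58: ✗
balance_sum = 1511 + 188 + 782 + 2234 = 4715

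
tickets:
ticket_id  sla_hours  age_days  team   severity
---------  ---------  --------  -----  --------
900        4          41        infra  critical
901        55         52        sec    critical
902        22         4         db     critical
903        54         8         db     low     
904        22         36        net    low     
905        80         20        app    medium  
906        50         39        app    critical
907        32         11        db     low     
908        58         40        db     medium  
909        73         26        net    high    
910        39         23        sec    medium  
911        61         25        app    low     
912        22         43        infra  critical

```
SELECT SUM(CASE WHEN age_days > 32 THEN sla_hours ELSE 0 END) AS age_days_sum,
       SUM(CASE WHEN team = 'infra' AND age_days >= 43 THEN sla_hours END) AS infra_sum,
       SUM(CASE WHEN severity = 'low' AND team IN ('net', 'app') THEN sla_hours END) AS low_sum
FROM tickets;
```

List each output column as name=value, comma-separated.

[age_days_sum: age_days > 32]
ticket_id=900: ✓ → 4
ticket_id=901: ✓ → 55
ticket_id=902: ✗
ticket_id=903: ✗
ticket_id=904: ✓ → 22
ticket_id=905: ✗
ticket_id=906: ✓ → 50
ticket_id=907: ✗
ticket_id=908: ✓ → 58
ticket_id=909: ✗
ticket_id=910: ✗
ticket_id=911: ✗
ticket_id=912: ✓ → 22
age_days_sum = 4 + 55 + 22 + 50 + 58 + 22 = 211
—
[infra_sum: team = 'infra' AND age_days >= 43]
ticket_id=900: ✗
ticket_id=901: ✗
ticket_id=902: ✗
ticket_id=903: ✗
ticket_id=904: ✗
ticket_id=905: ✗
ticket_id=906: ✗
ticket_id=907: ✗
ticket_id=908: ✗
ticket_id=909: ✗
ticket_id=910: ✗
ticket_id=911: ✗
ticket_id=912: ✓ → 22
infra_sum = 22
—
[low_sum: severity = 'low' AND team IN ('net', 'app')]
ticket_id=900: ✗
ticket_id=901: ✗
ticket_id=902: ✗
ticket_id=903: ✗
ticket_id=904: ✓ → 22
ticket_id=905: ✗
ticket_id=906: ✗
ticket_id=907: ✗
ticket_id=908: ✗
ticket_id=909: ✗
ticket_id=910: ✗
ticket_id=911: ✓ → 61
ticket_id=912: ✗
low_sum = 22 + 61 = 83

age_days_sum=211, infra_sum=22, low_sum=83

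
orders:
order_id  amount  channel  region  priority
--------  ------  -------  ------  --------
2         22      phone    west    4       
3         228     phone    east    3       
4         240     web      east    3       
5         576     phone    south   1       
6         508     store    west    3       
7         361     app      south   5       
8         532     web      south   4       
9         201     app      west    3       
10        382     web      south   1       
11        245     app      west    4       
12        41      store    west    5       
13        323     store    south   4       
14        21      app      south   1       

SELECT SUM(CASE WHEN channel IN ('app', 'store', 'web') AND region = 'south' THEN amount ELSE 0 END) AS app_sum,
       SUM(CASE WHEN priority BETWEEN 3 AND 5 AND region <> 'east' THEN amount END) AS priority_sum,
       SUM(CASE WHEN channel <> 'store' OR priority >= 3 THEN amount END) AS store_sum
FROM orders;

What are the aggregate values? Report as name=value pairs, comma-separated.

app_sum=1619, priority_sum=2233, store_sum=3680

[app_sum: channel IN ('app', 'store', 'web') AND region = 'south']
order_id=2: ✗
order_id=3: ✗
order_id=4: ✗
order_id=5: ✗
order_id=6: ✗
order_id=7: ✓ → 361
order_id=8: ✓ → 532
order_id=9: ✗
order_id=10: ✓ → 382
order_id=11: ✗
order_id=12: ✗
order_id=13: ✓ → 323
order_id=14: ✓ → 21
app_sum = 361 + 532 + 382 + 323 + 21 = 1619
—
[priority_sum: priority BETWEEN 3 AND 5 AND region <> 'east']
order_id=2: ✓ → 22
order_id=3: ✗
order_id=4: ✗
order_id=5: ✗
order_id=6: ✓ → 508
order_id=7: ✓ → 361
order_id=8: ✓ → 532
order_id=9: ✓ → 201
order_id=10: ✗
order_id=11: ✓ → 245
order_id=12: ✓ → 41
order_id=13: ✓ → 323
order_id=14: ✗
priority_sum = 22 + 508 + 361 + 532 + 201 + 245 + 41 + 323 = 2233
—
[store_sum: channel <> 'store' OR priority >= 3]
order_id=2: ✓ → 22
order_id=3: ✓ → 228
order_id=4: ✓ → 240
order_id=5: ✓ → 576
order_id=6: ✓ → 508
order_id=7: ✓ → 361
order_id=8: ✓ → 532
order_id=9: ✓ → 201
order_id=10: ✓ → 382
order_id=11: ✓ → 245
order_id=12: ✓ → 41
order_id=13: ✓ → 323
order_id=14: ✓ → 21
store_sum = 22 + 228 + 240 + 576 + 508 + 361 + 532 + 201 + 382 + 245 + 41 + 323 + 21 = 3680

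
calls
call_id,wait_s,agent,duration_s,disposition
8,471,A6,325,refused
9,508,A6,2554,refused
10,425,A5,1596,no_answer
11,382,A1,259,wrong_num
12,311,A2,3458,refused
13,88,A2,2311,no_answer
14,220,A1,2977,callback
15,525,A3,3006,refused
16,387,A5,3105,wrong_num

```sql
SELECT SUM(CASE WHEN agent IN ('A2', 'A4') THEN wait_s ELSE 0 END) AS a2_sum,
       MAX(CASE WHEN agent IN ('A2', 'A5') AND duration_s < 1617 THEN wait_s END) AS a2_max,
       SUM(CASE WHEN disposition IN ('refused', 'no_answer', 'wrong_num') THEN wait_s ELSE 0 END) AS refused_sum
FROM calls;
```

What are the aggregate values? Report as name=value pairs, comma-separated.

[a2_sum: agent IN ('A2', 'A4')]
call_id=8: ✗
call_id=9: ✗
call_id=10: ✗
call_id=11: ✗
call_id=12: ✓ → 311
call_id=13: ✓ → 88
call_id=14: ✗
call_id=15: ✗
call_id=16: ✗
a2_sum = 311 + 88 = 399
—
[a2_max: agent IN ('A2', 'A5') AND duration_s < 1617]
call_id=8: ✗
call_id=9: ✗
call_id=10: ✓ → 425
call_id=11: ✗
call_id=12: ✗
call_id=13: ✗
call_id=14: ✗
call_id=15: ✗
call_id=16: ✗
a2_max = MAX(425) = 425
—
[refused_sum: disposition IN ('refused', 'no_answer', 'wrong_num')]
call_id=8: ✓ → 471
call_id=9: ✓ → 508
call_id=10: ✓ → 425
call_id=11: ✓ → 382
call_id=12: ✓ → 311
call_id=13: ✓ → 88
call_id=14: ✗
call_id=15: ✓ → 525
call_id=16: ✓ → 387
refused_sum = 471 + 508 + 425 + 382 + 311 + 88 + 525 + 387 = 3097

a2_sum=399, a2_max=425, refused_sum=3097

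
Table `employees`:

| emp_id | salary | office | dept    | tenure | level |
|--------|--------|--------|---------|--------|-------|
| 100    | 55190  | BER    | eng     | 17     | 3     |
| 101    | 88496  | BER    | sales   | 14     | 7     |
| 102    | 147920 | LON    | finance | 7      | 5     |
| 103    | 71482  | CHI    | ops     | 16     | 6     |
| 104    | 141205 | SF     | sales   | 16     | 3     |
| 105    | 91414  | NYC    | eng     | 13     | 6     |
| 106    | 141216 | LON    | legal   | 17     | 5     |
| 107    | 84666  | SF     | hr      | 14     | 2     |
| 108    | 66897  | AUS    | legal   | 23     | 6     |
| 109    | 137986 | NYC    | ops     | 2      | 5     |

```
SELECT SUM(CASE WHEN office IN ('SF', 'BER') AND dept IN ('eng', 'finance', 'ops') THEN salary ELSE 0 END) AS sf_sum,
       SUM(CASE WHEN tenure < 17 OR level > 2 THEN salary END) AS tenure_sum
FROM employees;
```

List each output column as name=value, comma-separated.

sf_sum=55190, tenure_sum=1026472

[sf_sum: office IN ('SF', 'BER') AND dept IN ('eng', 'finance', 'ops')]
emp_id=100: ✓ → 55190
emp_id=101: ✗
emp_id=102: ✗
emp_id=103: ✗
emp_id=104: ✗
emp_id=105: ✗
emp_id=106: ✗
emp_id=107: ✗
emp_id=108: ✗
emp_id=109: ✗
sf_sum = 55190
—
[tenure_sum: tenure < 17 OR level > 2]
emp_id=100: ✓ → 55190
emp_id=101: ✓ → 88496
emp_id=102: ✓ → 147920
emp_id=103: ✓ → 71482
emp_id=104: ✓ → 141205
emp_id=105: ✓ → 91414
emp_id=106: ✓ → 141216
emp_id=107: ✓ → 84666
emp_id=108: ✓ → 66897
emp_id=109: ✓ → 137986
tenure_sum = 55190 + 88496 + 147920 + 71482 + 141205 + 91414 + 141216 + 84666 + 66897 + 137986 = 1026472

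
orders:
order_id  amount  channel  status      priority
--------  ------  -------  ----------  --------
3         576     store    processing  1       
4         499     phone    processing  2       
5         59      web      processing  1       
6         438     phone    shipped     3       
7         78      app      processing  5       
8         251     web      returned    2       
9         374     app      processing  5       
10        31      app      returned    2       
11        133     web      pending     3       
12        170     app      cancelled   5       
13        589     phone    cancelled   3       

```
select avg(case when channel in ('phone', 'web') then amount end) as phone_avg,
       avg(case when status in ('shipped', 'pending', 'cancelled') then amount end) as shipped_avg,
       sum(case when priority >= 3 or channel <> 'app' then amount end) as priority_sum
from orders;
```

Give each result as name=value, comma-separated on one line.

phone_avg=328.1666666667, shipped_avg=332.5, priority_sum=3167

[phone_avg: channel in ('phone', 'web')]
order_id=3: ✗
order_id=4: ✓ → 499
order_id=5: ✓ → 59
order_id=6: ✓ → 438
order_id=7: ✗
order_id=8: ✓ → 251
order_id=9: ✗
order_id=10: ✗
order_id=11: ✓ → 133
order_id=12: ✗
order_id=13: ✓ → 589
phone_avg = (499 + 59 + 438 + 251 + 133 + 589) / 6 = 328.1666666667
—
[shipped_avg: status in ('shipped', 'pending', 'cancelled')]
order_id=3: ✗
order_id=4: ✗
order_id=5: ✗
order_id=6: ✓ → 438
order_id=7: ✗
order_id=8: ✗
order_id=9: ✗
order_id=10: ✗
order_id=11: ✓ → 133
order_id=12: ✓ → 170
order_id=13: ✓ → 589
shipped_avg = (438 + 133 + 170 + 589) / 4 = 332.5
—
[priority_sum: priority >= 3 or channel <> 'app']
order_id=3: ✓ → 576
order_id=4: ✓ → 499
order_id=5: ✓ → 59
order_id=6: ✓ → 438
order_id=7: ✓ → 78
order_id=8: ✓ → 251
order_id=9: ✓ → 374
order_id=10: ✗
order_id=11: ✓ → 133
order_id=12: ✓ → 170
order_id=13: ✓ → 589
priority_sum = 576 + 499 + 59 + 438 + 78 + 251 + 374 + 133 + 170 + 589 = 3167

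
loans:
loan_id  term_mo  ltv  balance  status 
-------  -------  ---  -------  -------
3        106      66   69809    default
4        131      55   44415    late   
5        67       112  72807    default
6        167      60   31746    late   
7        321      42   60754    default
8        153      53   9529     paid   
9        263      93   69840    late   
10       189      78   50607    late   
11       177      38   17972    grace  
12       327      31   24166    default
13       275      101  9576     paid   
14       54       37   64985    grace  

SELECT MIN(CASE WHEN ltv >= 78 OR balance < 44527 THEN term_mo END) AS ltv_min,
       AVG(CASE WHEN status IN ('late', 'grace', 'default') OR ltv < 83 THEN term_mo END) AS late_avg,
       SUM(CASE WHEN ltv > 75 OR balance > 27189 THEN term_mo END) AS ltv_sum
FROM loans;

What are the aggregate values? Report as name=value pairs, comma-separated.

ltv_min=67, late_avg=177.7272727273, ltv_sum=1573

[ltv_min: ltv >= 78 OR balance < 44527]
loan_id=3: ✗
loan_id=4: ✓ → 131
loan_id=5: ✓ → 67
loan_id=6: ✓ → 167
loan_id=7: ✗
loan_id=8: ✓ → 153
loan_id=9: ✓ → 263
loan_id=10: ✓ → 189
loan_id=11: ✓ → 177
loan_id=12: ✓ → 327
loan_id=13: ✓ → 275
loan_id=14: ✗
ltv_min = MIN(131, 67, 167, 153, 263, 189, 177, 327, 275) = 67
—
[late_avg: status IN ('late', 'grace', 'default') OR ltv < 83]
loan_id=3: ✓ → 106
loan_id=4: ✓ → 131
loan_id=5: ✓ → 67
loan_id=6: ✓ → 167
loan_id=7: ✓ → 321
loan_id=8: ✓ → 153
loan_id=9: ✓ → 263
loan_id=10: ✓ → 189
loan_id=11: ✓ → 177
loan_id=12: ✓ → 327
loan_id=13: ✗
loan_id=14: ✓ → 54
late_avg = (106 + 131 + 67 + 167 + 321 + 153 + 263 + 189 + 177 + 327 + 54) / 11 = 177.7272727273
—
[ltv_sum: ltv > 75 OR balance > 27189]
loan_id=3: ✓ → 106
loan_id=4: ✓ → 131
loan_id=5: ✓ → 67
loan_id=6: ✓ → 167
loan_id=7: ✓ → 321
loan_id=8: ✗
loan_id=9: ✓ → 263
loan_id=10: ✓ → 189
loan_id=11: ✗
loan_id=12: ✗
loan_id=13: ✓ → 275
loan_id=14: ✓ → 54
ltv_sum = 106 + 131 + 67 + 167 + 321 + 263 + 189 + 275 + 54 = 1573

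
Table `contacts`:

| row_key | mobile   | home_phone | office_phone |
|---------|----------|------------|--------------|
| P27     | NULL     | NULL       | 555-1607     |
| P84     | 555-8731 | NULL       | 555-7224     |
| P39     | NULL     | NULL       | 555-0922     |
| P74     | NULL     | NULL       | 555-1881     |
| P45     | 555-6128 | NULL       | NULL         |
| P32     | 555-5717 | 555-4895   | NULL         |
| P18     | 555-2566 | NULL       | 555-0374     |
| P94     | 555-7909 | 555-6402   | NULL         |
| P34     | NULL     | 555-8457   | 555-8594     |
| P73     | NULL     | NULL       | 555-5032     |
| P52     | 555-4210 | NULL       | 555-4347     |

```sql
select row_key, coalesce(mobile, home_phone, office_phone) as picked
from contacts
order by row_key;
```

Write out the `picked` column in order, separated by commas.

555-2566, 555-1607, 555-5717, 555-8457, 555-0922, 555-6128, 555-4210, 555-5032, 555-1881, 555-8731, 555-7909

row_key=P18: mobile=555-2566 → 555-2566
row_key=P27: mobile=NULL, home_phone=NULL, office_phone=555-1607 → 555-1607
row_key=P32: mobile=555-5717 → 555-5717
row_key=P34: mobile=NULL, home_phone=555-8457 → 555-8457
row_key=P39: mobile=NULL, home_phone=NULL, office_phone=555-0922 → 555-0922
row_key=P45: mobile=555-6128 → 555-6128
row_key=P52: mobile=555-4210 → 555-4210
row_key=P73: mobile=NULL, home_phone=NULL, office_phone=555-5032 → 555-5032
row_key=P74: mobile=NULL, home_phone=NULL, office_phone=555-1881 → 555-1881
row_key=P84: mobile=555-8731 → 555-8731
row_key=P94: mobile=555-7909 → 555-7909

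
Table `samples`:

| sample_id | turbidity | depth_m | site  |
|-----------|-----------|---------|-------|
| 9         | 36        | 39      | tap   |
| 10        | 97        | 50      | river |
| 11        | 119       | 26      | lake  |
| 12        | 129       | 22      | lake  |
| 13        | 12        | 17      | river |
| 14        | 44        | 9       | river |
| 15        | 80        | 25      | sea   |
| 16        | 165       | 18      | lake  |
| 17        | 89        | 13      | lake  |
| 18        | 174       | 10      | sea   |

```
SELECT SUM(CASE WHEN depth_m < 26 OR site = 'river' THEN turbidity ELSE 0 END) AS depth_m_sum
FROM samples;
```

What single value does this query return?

sample_id=9: ✗
sample_id=10: ✓ → 97
sample_id=11: ✗
sample_id=12: ✓ → 129
sample_id=13: ✓ → 12
sample_id=14: ✓ → 44
sample_id=15: ✓ → 80
sample_id=16: ✓ → 165
sample_id=17: ✓ → 89
sample_id=18: ✓ → 174
depth_m_sum = 97 + 129 + 12 + 44 + 80 + 165 + 89 + 174 = 790

790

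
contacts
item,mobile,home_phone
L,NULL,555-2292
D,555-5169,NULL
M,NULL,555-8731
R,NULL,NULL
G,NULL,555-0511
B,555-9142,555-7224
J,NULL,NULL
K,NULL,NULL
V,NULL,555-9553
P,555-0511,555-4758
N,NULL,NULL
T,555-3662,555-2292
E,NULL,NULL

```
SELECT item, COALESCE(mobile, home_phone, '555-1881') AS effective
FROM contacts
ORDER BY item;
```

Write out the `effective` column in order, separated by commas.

555-9142, 555-5169, 555-1881, 555-0511, 555-1881, 555-1881, 555-2292, 555-8731, 555-1881, 555-0511, 555-1881, 555-3662, 555-9553

item=B: mobile=555-9142 → 555-9142
item=D: mobile=555-5169 → 555-5169
item=E: mobile=NULL, home_phone=NULL, → literal 555-1881 → 555-1881
item=G: mobile=NULL, home_phone=555-0511 → 555-0511
item=J: mobile=NULL, home_phone=NULL, → literal 555-1881 → 555-1881
item=K: mobile=NULL, home_phone=NULL, → literal 555-1881 → 555-1881
item=L: mobile=NULL, home_phone=555-2292 → 555-2292
item=M: mobile=NULL, home_phone=555-8731 → 555-8731
item=N: mobile=NULL, home_phone=NULL, → literal 555-1881 → 555-1881
item=P: mobile=555-0511 → 555-0511
item=R: mobile=NULL, home_phone=NULL, → literal 555-1881 → 555-1881
item=T: mobile=555-3662 → 555-3662
item=V: mobile=NULL, home_phone=555-9553 → 555-9553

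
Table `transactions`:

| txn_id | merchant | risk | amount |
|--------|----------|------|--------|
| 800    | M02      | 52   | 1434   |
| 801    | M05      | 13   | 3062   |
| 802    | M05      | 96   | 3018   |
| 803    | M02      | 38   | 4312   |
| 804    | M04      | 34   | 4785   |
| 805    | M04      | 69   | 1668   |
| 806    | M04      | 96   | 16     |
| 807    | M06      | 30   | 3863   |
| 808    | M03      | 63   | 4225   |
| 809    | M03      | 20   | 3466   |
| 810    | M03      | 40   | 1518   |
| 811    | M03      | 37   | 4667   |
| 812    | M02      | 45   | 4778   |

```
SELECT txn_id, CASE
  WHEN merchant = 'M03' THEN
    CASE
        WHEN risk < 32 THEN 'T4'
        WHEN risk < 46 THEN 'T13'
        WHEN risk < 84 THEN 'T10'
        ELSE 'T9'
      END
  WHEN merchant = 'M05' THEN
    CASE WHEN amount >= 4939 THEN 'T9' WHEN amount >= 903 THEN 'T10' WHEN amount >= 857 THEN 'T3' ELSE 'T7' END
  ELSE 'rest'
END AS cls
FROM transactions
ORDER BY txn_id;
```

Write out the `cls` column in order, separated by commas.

rest, T10, T10, rest, rest, rest, rest, rest, T10, T4, T13, T13, rest

txn_id=800: merchant='M02' → outer ELSE → rest
txn_id=801: merchant='M05' → inner[amount >= 903] → T10
txn_id=802: merchant='M05' → inner[amount >= 903] → T10
txn_id=803: merchant='M02' → outer ELSE → rest
txn_id=804: merchant='M04' → outer ELSE → rest
txn_id=805: merchant='M04' → outer ELSE → rest
txn_id=806: merchant='M04' → outer ELSE → rest
txn_id=807: merchant='M06' → outer ELSE → rest
txn_id=808: merchant='M03' → inner[risk < 84] → T10
txn_id=809: merchant='M03' → inner[risk < 32] → T4
txn_id=810: merchant='M03' → inner[risk < 46] → T13
txn_id=811: merchant='M03' → inner[risk < 46] → T13
txn_id=812: merchant='M02' → outer ELSE → rest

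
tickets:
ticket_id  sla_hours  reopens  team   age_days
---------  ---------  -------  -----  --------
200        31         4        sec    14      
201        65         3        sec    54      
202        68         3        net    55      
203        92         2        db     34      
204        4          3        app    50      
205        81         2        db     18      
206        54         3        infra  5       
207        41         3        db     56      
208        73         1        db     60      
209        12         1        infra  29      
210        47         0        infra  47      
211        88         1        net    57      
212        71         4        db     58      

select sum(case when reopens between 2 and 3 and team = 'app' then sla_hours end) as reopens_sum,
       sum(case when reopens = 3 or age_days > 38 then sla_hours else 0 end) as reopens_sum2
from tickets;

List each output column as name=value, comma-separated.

[reopens_sum: reopens between 2 and 3 and team = 'app']
ticket_id=200: ✗
ticket_id=201: ✗
ticket_id=202: ✗
ticket_id=203: ✗
ticket_id=204: ✓ → 4
ticket_id=205: ✗
ticket_id=206: ✗
ticket_id=207: ✗
ticket_id=208: ✗
ticket_id=209: ✗
ticket_id=210: ✗
ticket_id=211: ✗
ticket_id=212: ✗
reopens_sum = 4
—
[reopens_sum2: reopens = 3 or age_days > 38]
ticket_id=200: ✗
ticket_id=201: ✓ → 65
ticket_id=202: ✓ → 68
ticket_id=203: ✗
ticket_id=204: ✓ → 4
ticket_id=205: ✗
ticket_id=206: ✓ → 54
ticket_id=207: ✓ → 41
ticket_id=208: ✓ → 73
ticket_id=209: ✗
ticket_id=210: ✓ → 47
ticket_id=211: ✓ → 88
ticket_id=212: ✓ → 71
reopens_sum2 = 65 + 68 + 4 + 54 + 41 + 73 + 47 + 88 + 71 = 511

reopens_sum=4, reopens_sum2=511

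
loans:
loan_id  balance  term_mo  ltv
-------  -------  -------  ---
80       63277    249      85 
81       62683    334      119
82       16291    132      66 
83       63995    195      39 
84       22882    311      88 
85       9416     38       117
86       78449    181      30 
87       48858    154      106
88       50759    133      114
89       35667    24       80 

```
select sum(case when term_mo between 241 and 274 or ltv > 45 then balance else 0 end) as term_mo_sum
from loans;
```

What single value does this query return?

loan_id=80: ✓ → 63277
loan_id=81: ✓ → 62683
loan_id=82: ✓ → 16291
loan_id=83: ✗
loan_id=84: ✓ → 22882
loan_id=85: ✓ → 9416
loan_id=86: ✗
loan_id=87: ✓ → 48858
loan_id=88: ✓ → 50759
loan_id=89: ✓ → 35667
term_mo_sum = 63277 + 62683 + 16291 + 22882 + 9416 + 48858 + 50759 + 35667 = 309833

309833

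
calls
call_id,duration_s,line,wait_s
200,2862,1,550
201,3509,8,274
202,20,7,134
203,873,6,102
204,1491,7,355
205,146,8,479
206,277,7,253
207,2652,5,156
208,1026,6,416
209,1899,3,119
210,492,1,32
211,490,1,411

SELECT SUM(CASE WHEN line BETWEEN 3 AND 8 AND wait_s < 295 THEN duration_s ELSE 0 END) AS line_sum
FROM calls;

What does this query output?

9230

call_id=200: ✗
call_id=201: ✓ → 3509
call_id=202: ✓ → 20
call_id=203: ✓ → 873
call_id=204: ✗
call_id=205: ✗
call_id=206: ✓ → 277
call_id=207: ✓ → 2652
call_id=208: ✗
call_id=209: ✓ → 1899
call_id=210: ✗
call_id=211: ✗
line_sum = 3509 + 20 + 873 + 277 + 2652 + 1899 = 9230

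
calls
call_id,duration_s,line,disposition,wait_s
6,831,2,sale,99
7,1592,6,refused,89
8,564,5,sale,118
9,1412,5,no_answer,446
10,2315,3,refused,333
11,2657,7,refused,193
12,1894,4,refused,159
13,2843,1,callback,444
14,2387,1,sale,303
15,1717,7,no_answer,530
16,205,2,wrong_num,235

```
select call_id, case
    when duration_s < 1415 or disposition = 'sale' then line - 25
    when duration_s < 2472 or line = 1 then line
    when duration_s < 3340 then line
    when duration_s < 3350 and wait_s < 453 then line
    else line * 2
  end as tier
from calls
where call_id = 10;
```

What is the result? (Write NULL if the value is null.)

3

call_id = 10: duration_s=2315, line=3, disposition=refused, wait_s=333.
duration_s < 1415 or disposition = 'sale' → false
duration_s < 2472 or line = 1 → true → 3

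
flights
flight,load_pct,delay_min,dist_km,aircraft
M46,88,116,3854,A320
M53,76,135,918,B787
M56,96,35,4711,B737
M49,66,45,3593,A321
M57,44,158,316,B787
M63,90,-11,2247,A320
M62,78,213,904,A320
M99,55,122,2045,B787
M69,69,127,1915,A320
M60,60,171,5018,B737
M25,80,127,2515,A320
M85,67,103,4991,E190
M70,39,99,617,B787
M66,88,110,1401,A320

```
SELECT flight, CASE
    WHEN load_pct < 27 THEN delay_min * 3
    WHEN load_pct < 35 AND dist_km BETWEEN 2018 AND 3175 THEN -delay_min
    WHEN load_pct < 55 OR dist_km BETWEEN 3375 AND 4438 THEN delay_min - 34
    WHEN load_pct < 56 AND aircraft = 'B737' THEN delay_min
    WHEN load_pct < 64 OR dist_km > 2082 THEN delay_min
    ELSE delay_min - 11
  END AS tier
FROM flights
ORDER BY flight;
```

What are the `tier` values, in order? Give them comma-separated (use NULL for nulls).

flight=M25: load_pct < 64 OR dist_km > 2082 → 127
flight=M46: load_pct < 55 OR dist_km BETWEEN 3375 AND 4438 → 82
flight=M49: load_pct < 55 OR dist_km BETWEEN 3375 AND 4438 → 11
flight=M53: ELSE → 124
flight=M56: load_pct < 64 OR dist_km > 2082 → 35
flight=M57: load_pct < 55 OR dist_km BETWEEN 3375 AND 4438 → 124
flight=M60: load_pct < 64 OR dist_km > 2082 → 171
flight=M62: ELSE → 202
flight=M63: load_pct < 64 OR dist_km > 2082 → -11
flight=M66: ELSE → 99
flight=M69: ELSE → 116
flight=M70: load_pct < 55 OR dist_km BETWEEN 3375 AND 4438 → 65
flight=M85: load_pct < 64 OR dist_km > 2082 → 103
flight=M99: load_pct < 64 OR dist_km > 2082 → 122

127, 82, 11, 124, 35, 124, 171, 202, -11, 99, 116, 65, 103, 122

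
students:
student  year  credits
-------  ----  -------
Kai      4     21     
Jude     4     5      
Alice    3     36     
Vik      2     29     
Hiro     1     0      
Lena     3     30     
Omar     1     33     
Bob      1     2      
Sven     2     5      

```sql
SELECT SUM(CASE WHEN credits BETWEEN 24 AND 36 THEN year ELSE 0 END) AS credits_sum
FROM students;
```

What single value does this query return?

student=Kai: ✗
student=Jude: ✗
student=Alice: ✓ → 3
student=Vik: ✓ → 2
student=Hiro: ✗
student=Lena: ✓ → 3
student=Omar: ✓ → 1
student=Bob: ✗
student=Sven: ✗
credits_sum = 3 + 2 + 3 + 1 = 9

9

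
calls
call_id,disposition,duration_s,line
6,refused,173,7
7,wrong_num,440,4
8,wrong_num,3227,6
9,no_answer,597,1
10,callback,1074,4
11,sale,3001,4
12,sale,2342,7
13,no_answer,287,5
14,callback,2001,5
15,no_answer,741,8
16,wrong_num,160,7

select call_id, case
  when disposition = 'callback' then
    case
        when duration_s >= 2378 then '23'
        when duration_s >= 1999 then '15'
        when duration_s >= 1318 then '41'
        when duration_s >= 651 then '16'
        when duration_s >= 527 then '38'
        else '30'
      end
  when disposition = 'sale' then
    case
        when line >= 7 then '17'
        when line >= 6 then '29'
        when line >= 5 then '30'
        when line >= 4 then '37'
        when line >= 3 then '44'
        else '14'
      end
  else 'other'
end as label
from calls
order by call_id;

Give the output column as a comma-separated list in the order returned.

call_id=6: disposition='refused' → outer ELSE → other
call_id=7: disposition='wrong_num' → outer ELSE → other
call_id=8: disposition='wrong_num' → outer ELSE → other
call_id=9: disposition='no_answer' → outer ELSE → other
call_id=10: disposition='callback' → inner[duration_s >= 651] → 16
call_id=11: disposition='sale' → inner[line >= 4] → 37
call_id=12: disposition='sale' → inner[line >= 7] → 17
call_id=13: disposition='no_answer' → outer ELSE → other
call_id=14: disposition='callback' → inner[duration_s >= 1999] → 15
call_id=15: disposition='no_answer' → outer ELSE → other
call_id=16: disposition='wrong_num' → outer ELSE → other

other, other, other, other, 16, 37, 17, other, 15, other, other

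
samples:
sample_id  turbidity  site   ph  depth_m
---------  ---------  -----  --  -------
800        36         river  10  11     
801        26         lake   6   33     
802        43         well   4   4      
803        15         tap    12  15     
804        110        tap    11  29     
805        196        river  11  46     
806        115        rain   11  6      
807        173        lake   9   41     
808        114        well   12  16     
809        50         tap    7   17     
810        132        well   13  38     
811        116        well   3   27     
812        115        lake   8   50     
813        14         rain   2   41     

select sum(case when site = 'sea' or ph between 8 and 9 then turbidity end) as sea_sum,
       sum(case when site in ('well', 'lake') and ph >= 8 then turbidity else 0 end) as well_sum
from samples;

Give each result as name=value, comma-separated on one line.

sea_sum=288, well_sum=534

[sea_sum: site = 'sea' or ph between 8 and 9]
sample_id=800: ✗
sample_id=801: ✗
sample_id=802: ✗
sample_id=803: ✗
sample_id=804: ✗
sample_id=805: ✗
sample_id=806: ✗
sample_id=807: ✓ → 173
sample_id=808: ✗
sample_id=809: ✗
sample_id=810: ✗
sample_id=811: ✗
sample_id=812: ✓ → 115
sample_id=813: ✗
sea_sum = 173 + 115 = 288
—
[well_sum: site in ('well', 'lake') and ph >= 8]
sample_id=800: ✗
sample_id=801: ✗
sample_id=802: ✗
sample_id=803: ✗
sample_id=804: ✗
sample_id=805: ✗
sample_id=806: ✗
sample_id=807: ✓ → 173
sample_id=808: ✓ → 114
sample_id=809: ✗
sample_id=810: ✓ → 132
sample_id=811: ✗
sample_id=812: ✓ → 115
sample_id=813: ✗
well_sum = 173 + 114 + 132 + 115 = 534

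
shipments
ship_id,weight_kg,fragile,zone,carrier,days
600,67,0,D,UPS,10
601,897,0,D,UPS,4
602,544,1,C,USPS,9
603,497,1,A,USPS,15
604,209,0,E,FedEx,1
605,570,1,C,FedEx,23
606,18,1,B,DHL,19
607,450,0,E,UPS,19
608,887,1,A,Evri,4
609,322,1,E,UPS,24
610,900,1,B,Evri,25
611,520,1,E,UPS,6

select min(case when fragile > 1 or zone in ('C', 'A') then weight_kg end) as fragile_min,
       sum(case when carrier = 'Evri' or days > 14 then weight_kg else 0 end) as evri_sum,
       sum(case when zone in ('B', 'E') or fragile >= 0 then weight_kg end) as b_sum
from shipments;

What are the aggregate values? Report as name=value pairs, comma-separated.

[fragile_min: fragile > 1 or zone in ('C', 'A')]
ship_id=600: ✗
ship_id=601: ✗
ship_id=602: ✓ → 544
ship_id=603: ✓ → 497
ship_id=604: ✗
ship_id=605: ✓ → 570
ship_id=606: ✗
ship_id=607: ✗
ship_id=608: ✓ → 887
ship_id=609: ✗
ship_id=610: ✗
ship_id=611: ✗
fragile_min = MIN(544, 497, 570, 887) = 497
—
[evri_sum: carrier = 'Evri' or days > 14]
ship_id=600: ✗
ship_id=601: ✗
ship_id=602: ✗
ship_id=603: ✓ → 497
ship_id=604: ✗
ship_id=605: ✓ → 570
ship_id=606: ✓ → 18
ship_id=607: ✓ → 450
ship_id=608: ✓ → 887
ship_id=609: ✓ → 322
ship_id=610: ✓ → 900
ship_id=611: ✗
evri_sum = 497 + 570 + 18 + 450 + 887 + 322 + 900 = 3644
—
[b_sum: zone in ('B', 'E') or fragile >= 0]
ship_id=600: ✓ → 67
ship_id=601: ✓ → 897
ship_id=602: ✓ → 544
ship_id=603: ✓ → 497
ship_id=604: ✓ → 209
ship_id=605: ✓ → 570
ship_id=606: ✓ → 18
ship_id=607: ✓ → 450
ship_id=608: ✓ → 887
ship_id=609: ✓ → 322
ship_id=610: ✓ → 900
ship_id=611: ✓ → 520
b_sum = 67 + 897 + 544 + 497 + 209 + 570 + 18 + 450 + 887 + 322 + 900 + 520 = 5881

fragile_min=497, evri_sum=3644, b_sum=5881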